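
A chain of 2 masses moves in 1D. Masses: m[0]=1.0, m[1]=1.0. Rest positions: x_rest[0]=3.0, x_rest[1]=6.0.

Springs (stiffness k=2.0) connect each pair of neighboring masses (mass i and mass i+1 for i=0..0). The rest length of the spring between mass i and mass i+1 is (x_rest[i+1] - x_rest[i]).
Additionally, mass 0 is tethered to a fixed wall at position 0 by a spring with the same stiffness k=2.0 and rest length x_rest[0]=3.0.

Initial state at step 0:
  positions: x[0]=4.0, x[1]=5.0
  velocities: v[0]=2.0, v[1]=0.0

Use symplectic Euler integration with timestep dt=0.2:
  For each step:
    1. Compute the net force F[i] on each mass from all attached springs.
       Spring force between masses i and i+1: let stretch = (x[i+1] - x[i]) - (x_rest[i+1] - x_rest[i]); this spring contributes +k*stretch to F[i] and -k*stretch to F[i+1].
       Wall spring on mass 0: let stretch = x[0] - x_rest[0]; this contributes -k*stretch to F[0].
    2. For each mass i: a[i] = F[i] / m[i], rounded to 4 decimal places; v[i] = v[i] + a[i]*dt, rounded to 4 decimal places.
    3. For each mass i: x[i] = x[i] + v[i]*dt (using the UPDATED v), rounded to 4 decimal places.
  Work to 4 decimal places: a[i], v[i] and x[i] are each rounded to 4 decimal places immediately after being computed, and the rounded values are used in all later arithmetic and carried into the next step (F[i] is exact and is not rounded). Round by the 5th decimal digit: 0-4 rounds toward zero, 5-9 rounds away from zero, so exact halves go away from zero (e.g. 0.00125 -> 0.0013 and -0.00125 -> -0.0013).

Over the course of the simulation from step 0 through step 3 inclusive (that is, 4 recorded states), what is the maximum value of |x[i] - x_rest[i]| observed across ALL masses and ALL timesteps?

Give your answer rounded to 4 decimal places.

Answer: 1.1600

Derivation:
Step 0: x=[4.0000 5.0000] v=[2.0000 0.0000]
Step 1: x=[4.1600 5.1600] v=[0.8000 0.8000]
Step 2: x=[4.0672 5.4800] v=[-0.4640 1.6000]
Step 3: x=[3.7620 5.9270] v=[-1.5258 2.2349]
Max displacement = 1.1600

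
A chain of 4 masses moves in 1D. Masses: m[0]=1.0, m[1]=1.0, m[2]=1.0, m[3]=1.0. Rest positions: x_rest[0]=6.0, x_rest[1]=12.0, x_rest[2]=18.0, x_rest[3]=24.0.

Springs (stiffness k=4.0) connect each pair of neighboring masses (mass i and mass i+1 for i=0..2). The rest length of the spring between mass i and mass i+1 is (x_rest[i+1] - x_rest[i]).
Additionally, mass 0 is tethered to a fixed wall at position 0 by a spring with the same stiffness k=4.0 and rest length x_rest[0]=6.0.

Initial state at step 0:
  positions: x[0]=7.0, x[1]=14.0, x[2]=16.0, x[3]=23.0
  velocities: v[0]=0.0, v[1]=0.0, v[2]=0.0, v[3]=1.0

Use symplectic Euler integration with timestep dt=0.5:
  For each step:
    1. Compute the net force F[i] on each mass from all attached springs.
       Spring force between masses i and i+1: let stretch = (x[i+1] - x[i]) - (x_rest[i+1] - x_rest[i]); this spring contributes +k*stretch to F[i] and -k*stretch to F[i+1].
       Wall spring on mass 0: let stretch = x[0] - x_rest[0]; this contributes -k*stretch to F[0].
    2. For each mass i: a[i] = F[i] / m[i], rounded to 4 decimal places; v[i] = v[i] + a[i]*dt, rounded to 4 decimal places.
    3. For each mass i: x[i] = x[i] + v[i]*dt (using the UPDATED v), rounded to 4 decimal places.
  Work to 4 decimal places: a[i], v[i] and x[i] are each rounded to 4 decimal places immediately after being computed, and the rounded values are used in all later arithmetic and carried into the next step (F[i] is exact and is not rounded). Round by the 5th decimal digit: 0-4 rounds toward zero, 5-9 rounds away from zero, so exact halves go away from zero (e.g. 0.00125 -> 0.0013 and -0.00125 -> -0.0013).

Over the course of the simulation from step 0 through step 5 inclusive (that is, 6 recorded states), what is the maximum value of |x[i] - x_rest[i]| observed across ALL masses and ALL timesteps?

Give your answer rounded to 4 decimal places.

Answer: 4.5000

Derivation:
Step 0: x=[7.0000 14.0000 16.0000 23.0000] v=[0.0000 0.0000 0.0000 1.0000]
Step 1: x=[7.0000 9.0000 21.0000 22.5000] v=[0.0000 -10.0000 10.0000 -1.0000]
Step 2: x=[2.0000 14.0000 15.5000 26.5000] v=[-10.0000 10.0000 -11.0000 8.0000]
Step 3: x=[7.0000 8.5000 19.5000 25.5000] v=[10.0000 -11.0000 8.0000 -2.0000]
Step 4: x=[6.5000 12.5000 18.5000 24.5000] v=[-1.0000 8.0000 -2.0000 -2.0000]
Step 5: x=[5.5000 16.5000 17.5000 23.5000] v=[-2.0000 8.0000 -2.0000 -2.0000]
Max displacement = 4.5000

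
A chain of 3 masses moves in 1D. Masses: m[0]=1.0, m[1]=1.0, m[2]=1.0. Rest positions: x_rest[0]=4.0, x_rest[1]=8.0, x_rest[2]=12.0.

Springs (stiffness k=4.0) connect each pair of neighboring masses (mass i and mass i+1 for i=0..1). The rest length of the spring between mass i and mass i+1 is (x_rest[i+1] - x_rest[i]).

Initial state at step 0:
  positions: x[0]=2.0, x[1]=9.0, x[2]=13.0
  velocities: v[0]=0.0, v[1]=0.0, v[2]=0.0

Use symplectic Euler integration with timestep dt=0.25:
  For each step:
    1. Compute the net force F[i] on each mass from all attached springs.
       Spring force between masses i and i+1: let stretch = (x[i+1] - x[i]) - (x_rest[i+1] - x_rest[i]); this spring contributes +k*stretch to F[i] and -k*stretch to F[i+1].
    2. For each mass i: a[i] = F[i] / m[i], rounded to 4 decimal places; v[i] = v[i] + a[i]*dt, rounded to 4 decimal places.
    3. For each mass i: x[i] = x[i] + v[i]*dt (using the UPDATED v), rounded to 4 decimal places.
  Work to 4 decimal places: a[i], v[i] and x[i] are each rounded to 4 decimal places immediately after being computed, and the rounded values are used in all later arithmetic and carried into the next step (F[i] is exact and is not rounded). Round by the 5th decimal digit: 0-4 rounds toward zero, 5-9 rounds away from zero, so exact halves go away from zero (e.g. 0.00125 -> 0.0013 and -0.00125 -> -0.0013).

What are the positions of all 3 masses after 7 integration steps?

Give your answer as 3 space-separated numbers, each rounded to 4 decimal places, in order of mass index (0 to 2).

Answer: 4.7315 9.0065 10.2623

Derivation:
Step 0: x=[2.0000 9.0000 13.0000] v=[0.0000 0.0000 0.0000]
Step 1: x=[2.7500 8.2500 13.0000] v=[3.0000 -3.0000 0.0000]
Step 2: x=[3.8750 7.3125 12.8125] v=[4.5000 -3.7500 -0.7500]
Step 3: x=[4.8594 6.8906 12.2500] v=[3.9375 -1.6875 -2.2500]
Step 4: x=[5.3516 7.3008 11.3477] v=[1.9687 1.6407 -3.6094]
Step 5: x=[5.3311 8.2354 10.4336] v=[-0.0821 3.7384 -3.6563]
Step 6: x=[5.0367 8.9935 9.9700] v=[-1.1778 3.0323 -1.8545]
Step 7: x=[4.7315 9.0065 10.2623] v=[-1.2210 0.0520 1.1690]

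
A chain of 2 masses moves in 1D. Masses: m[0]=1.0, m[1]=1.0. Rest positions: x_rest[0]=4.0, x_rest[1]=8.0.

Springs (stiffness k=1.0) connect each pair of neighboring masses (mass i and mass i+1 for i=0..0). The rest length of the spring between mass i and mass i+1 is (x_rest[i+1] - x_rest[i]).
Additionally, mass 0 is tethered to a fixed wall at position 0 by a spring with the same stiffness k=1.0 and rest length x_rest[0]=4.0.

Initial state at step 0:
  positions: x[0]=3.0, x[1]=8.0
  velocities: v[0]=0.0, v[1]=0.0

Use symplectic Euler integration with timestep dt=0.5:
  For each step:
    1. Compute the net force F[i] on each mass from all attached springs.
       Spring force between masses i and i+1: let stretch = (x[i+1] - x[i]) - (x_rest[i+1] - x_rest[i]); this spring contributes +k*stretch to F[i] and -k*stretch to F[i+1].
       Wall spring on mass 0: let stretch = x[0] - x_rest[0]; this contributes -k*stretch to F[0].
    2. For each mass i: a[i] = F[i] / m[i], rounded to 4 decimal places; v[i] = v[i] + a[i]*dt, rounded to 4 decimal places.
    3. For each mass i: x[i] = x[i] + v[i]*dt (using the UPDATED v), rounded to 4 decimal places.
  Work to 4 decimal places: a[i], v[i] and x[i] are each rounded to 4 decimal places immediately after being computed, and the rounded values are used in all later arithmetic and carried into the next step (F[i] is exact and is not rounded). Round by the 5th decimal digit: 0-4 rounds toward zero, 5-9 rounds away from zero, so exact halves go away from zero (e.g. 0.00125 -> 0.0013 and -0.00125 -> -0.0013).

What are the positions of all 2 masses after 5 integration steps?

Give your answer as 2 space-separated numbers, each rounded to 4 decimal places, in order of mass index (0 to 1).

Step 0: x=[3.0000 8.0000] v=[0.0000 0.0000]
Step 1: x=[3.5000 7.7500] v=[1.0000 -0.5000]
Step 2: x=[4.1875 7.4375] v=[1.3750 -0.6250]
Step 3: x=[4.6407 7.3125] v=[0.9063 -0.2500]
Step 4: x=[4.6016 7.5196] v=[-0.0782 0.4141]
Step 5: x=[4.1416 7.9972] v=[-0.9200 0.9551]

Answer: 4.1416 7.9972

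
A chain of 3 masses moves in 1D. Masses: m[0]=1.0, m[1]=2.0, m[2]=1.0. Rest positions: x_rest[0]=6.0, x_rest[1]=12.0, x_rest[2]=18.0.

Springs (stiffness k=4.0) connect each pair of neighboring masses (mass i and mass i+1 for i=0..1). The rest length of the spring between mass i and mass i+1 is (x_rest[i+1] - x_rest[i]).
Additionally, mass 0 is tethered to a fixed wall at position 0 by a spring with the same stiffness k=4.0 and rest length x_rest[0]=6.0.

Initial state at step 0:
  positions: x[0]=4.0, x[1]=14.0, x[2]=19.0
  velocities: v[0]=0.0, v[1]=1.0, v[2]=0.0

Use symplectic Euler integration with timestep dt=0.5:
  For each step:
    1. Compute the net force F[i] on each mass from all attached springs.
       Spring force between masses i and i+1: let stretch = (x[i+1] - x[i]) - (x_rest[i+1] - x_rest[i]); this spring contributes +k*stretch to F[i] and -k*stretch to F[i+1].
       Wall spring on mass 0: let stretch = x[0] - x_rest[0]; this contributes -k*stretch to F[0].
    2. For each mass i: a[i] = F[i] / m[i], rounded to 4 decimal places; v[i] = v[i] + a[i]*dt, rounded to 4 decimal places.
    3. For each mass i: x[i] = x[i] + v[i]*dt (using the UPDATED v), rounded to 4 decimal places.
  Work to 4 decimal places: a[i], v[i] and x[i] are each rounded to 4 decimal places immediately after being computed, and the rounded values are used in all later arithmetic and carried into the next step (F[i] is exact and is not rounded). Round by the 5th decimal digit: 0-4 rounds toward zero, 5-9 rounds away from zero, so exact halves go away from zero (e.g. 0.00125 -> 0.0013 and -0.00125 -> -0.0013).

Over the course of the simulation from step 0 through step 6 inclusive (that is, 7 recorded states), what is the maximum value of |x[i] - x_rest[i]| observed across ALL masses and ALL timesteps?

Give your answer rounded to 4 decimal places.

Answer: 4.0000

Derivation:
Step 0: x=[4.0000 14.0000 19.0000] v=[0.0000 1.0000 0.0000]
Step 1: x=[10.0000 12.0000 20.0000] v=[12.0000 -4.0000 2.0000]
Step 2: x=[8.0000 13.0000 19.0000] v=[-4.0000 2.0000 -2.0000]
Step 3: x=[3.0000 14.5000 18.0000] v=[-10.0000 3.0000 -2.0000]
Step 4: x=[6.5000 12.0000 19.5000] v=[7.0000 -5.0000 3.0000]
Step 5: x=[9.0000 10.5000 19.5000] v=[5.0000 -3.0000 0.0000]
Step 6: x=[4.0000 12.7500 16.5000] v=[-10.0000 4.5000 -6.0000]
Max displacement = 4.0000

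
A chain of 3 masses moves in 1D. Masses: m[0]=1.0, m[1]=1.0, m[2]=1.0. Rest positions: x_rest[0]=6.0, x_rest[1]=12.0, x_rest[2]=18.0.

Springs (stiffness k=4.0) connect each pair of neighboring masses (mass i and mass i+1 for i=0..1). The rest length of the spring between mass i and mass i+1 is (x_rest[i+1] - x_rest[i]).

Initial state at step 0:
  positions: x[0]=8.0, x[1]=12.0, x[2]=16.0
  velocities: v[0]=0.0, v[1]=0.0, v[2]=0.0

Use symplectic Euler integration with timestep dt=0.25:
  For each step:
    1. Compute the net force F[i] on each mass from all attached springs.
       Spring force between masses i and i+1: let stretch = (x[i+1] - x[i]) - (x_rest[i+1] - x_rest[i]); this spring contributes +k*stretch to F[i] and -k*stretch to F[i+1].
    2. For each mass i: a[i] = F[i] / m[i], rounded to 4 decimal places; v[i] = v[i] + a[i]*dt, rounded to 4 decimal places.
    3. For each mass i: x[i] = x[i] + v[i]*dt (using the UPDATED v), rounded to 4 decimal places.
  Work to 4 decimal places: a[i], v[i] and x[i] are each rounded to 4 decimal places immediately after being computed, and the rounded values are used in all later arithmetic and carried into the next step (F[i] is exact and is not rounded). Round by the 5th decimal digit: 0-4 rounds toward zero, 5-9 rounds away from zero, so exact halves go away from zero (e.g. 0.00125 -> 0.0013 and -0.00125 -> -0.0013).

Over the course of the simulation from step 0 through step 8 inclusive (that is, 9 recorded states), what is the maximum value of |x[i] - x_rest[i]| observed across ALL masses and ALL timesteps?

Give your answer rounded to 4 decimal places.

Answer: 2.0445

Derivation:
Step 0: x=[8.0000 12.0000 16.0000] v=[0.0000 0.0000 0.0000]
Step 1: x=[7.5000 12.0000 16.5000] v=[-2.0000 0.0000 2.0000]
Step 2: x=[6.6250 12.0000 17.3750] v=[-3.5000 0.0000 3.5000]
Step 3: x=[5.5938 12.0000 18.4063] v=[-4.1250 0.0000 4.1250]
Step 4: x=[4.6641 12.0000 19.3360] v=[-3.7188 0.0001 3.7187]
Step 5: x=[4.0684 12.0001 19.9317] v=[-2.3829 0.0002 2.3827]
Step 6: x=[3.9556 12.0001 20.0445] v=[-0.4512 0.0001 0.4511]
Step 7: x=[4.3539 12.0001 19.6462] v=[1.5933 0.0000 -1.5933]
Step 8: x=[5.1638 12.0001 18.8364] v=[3.2395 -0.0001 -3.2394]
Max displacement = 2.0445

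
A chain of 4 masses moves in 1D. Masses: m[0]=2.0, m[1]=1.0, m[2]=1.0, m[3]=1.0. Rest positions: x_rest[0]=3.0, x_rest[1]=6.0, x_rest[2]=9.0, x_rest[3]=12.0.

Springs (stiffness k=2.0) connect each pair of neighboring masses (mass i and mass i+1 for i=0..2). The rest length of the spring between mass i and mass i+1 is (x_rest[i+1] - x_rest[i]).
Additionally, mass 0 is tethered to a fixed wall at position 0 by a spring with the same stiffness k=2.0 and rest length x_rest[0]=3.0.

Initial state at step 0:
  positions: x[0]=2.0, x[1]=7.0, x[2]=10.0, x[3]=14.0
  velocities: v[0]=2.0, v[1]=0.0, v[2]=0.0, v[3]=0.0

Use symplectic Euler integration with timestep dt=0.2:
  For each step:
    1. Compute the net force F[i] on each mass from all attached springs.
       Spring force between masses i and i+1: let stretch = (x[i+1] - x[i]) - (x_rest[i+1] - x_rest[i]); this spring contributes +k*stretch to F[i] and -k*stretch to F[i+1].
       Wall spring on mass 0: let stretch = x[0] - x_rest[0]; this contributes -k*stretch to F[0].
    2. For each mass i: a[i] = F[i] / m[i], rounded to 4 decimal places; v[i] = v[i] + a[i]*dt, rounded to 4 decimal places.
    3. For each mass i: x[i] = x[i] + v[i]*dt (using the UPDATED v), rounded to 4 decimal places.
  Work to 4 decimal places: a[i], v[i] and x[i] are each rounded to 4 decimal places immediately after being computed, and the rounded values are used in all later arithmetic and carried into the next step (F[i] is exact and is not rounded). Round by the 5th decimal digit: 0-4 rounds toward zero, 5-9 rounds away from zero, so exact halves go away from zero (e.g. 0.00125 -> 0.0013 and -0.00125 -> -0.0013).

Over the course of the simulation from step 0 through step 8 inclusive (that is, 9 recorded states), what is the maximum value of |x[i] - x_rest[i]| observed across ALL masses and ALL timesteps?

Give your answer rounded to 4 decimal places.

Answer: 2.3388

Derivation:
Step 0: x=[2.0000 7.0000 10.0000 14.0000] v=[2.0000 0.0000 0.0000 0.0000]
Step 1: x=[2.5200 6.8400 10.0800 13.9200] v=[2.6000 -0.8000 0.4000 -0.4000]
Step 2: x=[3.1120 6.5936 10.2080 13.7728] v=[2.9600 -1.2320 0.6400 -0.7360]
Step 3: x=[3.7188 6.3578 10.3320 13.5804] v=[3.0339 -1.1789 0.6202 -0.9619]
Step 4: x=[4.2824 6.2288 10.3980 13.3681] v=[2.8179 -0.6448 0.3299 -1.0613]
Step 5: x=[4.7525 6.2777 10.3681 13.1582] v=[2.3507 0.2443 -0.1497 -1.0493]
Step 6: x=[5.0935 6.5318 10.2341 12.9651] v=[1.7052 1.2704 -0.6698 -0.9653]
Step 7: x=[5.2883 6.9670 10.0224 12.7936] v=[0.9742 2.1760 -1.0583 -0.8577]
Step 8: x=[5.3388 7.5123 9.7880 12.6404] v=[0.2523 2.7267 -1.1720 -0.7662]
Max displacement = 2.3388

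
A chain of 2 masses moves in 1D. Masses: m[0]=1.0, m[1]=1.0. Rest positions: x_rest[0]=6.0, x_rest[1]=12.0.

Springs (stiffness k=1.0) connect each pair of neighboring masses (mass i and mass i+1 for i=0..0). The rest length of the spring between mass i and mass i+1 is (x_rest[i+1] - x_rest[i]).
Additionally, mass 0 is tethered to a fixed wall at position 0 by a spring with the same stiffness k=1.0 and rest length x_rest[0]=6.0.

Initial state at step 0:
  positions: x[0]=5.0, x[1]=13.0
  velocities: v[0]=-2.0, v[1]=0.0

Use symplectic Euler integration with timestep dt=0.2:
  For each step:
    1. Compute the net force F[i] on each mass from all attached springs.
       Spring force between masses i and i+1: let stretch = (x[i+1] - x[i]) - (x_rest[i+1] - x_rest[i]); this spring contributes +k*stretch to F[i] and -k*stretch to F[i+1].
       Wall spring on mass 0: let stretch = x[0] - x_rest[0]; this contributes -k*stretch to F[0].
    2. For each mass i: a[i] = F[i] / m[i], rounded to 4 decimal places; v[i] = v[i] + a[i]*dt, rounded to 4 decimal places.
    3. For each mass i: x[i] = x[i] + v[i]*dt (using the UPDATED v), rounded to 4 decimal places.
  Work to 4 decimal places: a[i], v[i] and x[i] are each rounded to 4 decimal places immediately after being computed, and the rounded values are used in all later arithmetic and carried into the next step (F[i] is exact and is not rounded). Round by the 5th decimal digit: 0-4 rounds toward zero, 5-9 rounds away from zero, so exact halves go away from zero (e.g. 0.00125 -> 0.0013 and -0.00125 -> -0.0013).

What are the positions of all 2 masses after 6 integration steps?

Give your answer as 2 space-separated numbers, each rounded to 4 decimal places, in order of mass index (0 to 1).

Step 0: x=[5.0000 13.0000] v=[-2.0000 0.0000]
Step 1: x=[4.7200 12.9200] v=[-1.4000 -0.4000]
Step 2: x=[4.5792 12.7520] v=[-0.7040 -0.8400]
Step 3: x=[4.5821 12.4971] v=[0.0147 -1.2746]
Step 4: x=[4.7184 12.1656] v=[0.6813 -1.6576]
Step 5: x=[4.9638 11.7762] v=[1.2271 -1.9470]
Step 6: x=[5.2832 11.3543] v=[1.5968 -2.1095]

Answer: 5.2832 11.3543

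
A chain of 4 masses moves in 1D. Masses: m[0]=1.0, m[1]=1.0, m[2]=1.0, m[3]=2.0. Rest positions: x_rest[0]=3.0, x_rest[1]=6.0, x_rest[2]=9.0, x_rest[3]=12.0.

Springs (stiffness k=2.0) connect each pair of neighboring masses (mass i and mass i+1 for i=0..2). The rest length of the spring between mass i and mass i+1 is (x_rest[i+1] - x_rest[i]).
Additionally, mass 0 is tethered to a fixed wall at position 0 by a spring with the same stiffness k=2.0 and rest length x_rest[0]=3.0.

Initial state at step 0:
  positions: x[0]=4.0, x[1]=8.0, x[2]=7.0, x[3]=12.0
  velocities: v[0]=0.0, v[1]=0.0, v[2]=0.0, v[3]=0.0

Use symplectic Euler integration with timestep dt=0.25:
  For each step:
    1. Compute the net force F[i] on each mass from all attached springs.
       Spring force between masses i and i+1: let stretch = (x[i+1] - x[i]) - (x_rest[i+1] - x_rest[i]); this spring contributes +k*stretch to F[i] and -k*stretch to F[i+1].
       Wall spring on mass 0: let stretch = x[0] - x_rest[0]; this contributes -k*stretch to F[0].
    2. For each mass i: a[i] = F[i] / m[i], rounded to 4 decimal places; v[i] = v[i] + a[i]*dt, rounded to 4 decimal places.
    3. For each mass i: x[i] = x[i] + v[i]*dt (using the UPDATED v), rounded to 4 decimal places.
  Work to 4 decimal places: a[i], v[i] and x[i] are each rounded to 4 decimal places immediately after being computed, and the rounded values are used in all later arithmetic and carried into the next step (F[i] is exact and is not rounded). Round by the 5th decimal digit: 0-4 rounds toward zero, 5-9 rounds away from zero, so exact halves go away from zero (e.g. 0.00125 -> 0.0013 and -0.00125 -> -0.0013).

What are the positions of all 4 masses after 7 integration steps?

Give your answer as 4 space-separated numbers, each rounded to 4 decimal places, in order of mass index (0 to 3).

Answer: 1.2559 5.9239 9.2782 12.1209

Derivation:
Step 0: x=[4.0000 8.0000 7.0000 12.0000] v=[0.0000 0.0000 0.0000 0.0000]
Step 1: x=[4.0000 7.3750 7.7500 11.8750] v=[0.0000 -2.5000 3.0000 -0.5000]
Step 2: x=[3.9219 6.3750 8.9688 11.6797] v=[-0.3125 -4.0000 4.8750 -0.7813]
Step 3: x=[3.6602 5.3926 10.2022 11.5025] v=[-1.0469 -3.9297 4.9336 -0.7090]
Step 4: x=[3.1575 4.7948 10.9970 11.4315] v=[-2.0108 -2.3911 3.1790 -0.2841]
Step 5: x=[2.4648 4.7676 11.0708 11.5208] v=[-2.7709 -0.1087 0.2952 0.3573]
Step 6: x=[1.7518 5.2405 10.4130 11.7695] v=[-2.8519 1.8915 -2.6314 0.9948]
Step 7: x=[1.2559 5.9239 9.2782 12.1209] v=[-1.9835 2.7334 -4.5394 1.4057]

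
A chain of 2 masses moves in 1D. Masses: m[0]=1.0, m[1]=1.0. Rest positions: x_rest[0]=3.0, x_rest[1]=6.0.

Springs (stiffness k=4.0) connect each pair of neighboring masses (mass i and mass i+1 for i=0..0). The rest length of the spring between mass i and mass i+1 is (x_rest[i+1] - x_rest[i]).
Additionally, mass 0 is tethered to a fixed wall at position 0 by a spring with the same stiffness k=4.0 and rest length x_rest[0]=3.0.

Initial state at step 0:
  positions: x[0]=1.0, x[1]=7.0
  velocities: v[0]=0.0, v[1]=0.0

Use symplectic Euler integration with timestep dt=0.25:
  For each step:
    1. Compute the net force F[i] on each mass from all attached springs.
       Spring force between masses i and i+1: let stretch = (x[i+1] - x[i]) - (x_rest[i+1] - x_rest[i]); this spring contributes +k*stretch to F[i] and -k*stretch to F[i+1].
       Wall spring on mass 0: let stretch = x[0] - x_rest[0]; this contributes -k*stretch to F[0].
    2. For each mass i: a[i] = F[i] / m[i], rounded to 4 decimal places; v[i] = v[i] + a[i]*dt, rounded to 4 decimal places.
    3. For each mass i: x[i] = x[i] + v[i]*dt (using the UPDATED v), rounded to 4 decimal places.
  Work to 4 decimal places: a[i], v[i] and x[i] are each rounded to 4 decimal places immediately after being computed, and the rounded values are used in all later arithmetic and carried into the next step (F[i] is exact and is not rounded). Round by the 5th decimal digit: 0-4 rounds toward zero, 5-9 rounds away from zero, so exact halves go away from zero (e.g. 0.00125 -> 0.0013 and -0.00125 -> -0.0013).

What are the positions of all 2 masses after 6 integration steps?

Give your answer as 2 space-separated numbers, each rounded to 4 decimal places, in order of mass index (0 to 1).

Step 0: x=[1.0000 7.0000] v=[0.0000 0.0000]
Step 1: x=[2.2500 6.2500] v=[5.0000 -3.0000]
Step 2: x=[3.9375 5.2500] v=[6.7500 -4.0000]
Step 3: x=[4.9688 4.6719] v=[4.1250 -2.3125]
Step 4: x=[4.6836 4.9180] v=[-1.1407 0.9844]
Step 5: x=[3.2861 5.8555] v=[-5.5899 3.7500]
Step 6: x=[1.7095 6.9007] v=[-6.3066 4.1806]

Answer: 1.7095 6.9007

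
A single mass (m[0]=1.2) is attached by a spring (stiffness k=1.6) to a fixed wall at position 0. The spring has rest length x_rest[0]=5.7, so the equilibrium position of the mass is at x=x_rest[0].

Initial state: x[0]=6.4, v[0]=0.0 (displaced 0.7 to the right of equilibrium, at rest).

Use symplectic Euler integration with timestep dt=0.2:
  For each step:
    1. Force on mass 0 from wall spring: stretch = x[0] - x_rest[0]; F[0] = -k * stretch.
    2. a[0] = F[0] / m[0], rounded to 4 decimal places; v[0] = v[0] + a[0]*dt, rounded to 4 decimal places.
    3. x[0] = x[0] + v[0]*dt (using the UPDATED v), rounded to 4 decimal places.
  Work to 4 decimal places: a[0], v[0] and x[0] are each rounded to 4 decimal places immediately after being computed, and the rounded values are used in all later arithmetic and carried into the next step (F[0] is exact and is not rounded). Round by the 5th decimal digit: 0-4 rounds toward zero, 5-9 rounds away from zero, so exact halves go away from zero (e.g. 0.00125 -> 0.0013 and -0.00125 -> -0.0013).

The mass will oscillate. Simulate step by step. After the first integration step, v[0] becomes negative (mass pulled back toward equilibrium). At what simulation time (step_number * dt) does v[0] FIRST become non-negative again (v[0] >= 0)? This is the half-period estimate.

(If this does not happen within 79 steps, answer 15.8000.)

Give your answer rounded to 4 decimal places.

Step 0: x=[6.4000] v=[0.0000]
Step 1: x=[6.3627] v=[-0.1867]
Step 2: x=[6.2900] v=[-0.3634]
Step 3: x=[6.1859] v=[-0.5207]
Step 4: x=[6.0558] v=[-0.6503]
Step 5: x=[5.9068] v=[-0.7452]
Step 6: x=[5.7467] v=[-0.8003]
Step 7: x=[5.5841] v=[-0.8128]
Step 8: x=[5.4277] v=[-0.7819]
Step 9: x=[5.2858] v=[-0.7093]
Step 10: x=[5.1660] v=[-0.5988]
Step 11: x=[5.0747] v=[-0.4564]
Step 12: x=[5.0168] v=[-0.2897]
Step 13: x=[4.9953] v=[-0.1075]
Step 14: x=[5.0114] v=[0.0804]
First v>=0 after going negative at step 14, time=2.8000

Answer: 2.8000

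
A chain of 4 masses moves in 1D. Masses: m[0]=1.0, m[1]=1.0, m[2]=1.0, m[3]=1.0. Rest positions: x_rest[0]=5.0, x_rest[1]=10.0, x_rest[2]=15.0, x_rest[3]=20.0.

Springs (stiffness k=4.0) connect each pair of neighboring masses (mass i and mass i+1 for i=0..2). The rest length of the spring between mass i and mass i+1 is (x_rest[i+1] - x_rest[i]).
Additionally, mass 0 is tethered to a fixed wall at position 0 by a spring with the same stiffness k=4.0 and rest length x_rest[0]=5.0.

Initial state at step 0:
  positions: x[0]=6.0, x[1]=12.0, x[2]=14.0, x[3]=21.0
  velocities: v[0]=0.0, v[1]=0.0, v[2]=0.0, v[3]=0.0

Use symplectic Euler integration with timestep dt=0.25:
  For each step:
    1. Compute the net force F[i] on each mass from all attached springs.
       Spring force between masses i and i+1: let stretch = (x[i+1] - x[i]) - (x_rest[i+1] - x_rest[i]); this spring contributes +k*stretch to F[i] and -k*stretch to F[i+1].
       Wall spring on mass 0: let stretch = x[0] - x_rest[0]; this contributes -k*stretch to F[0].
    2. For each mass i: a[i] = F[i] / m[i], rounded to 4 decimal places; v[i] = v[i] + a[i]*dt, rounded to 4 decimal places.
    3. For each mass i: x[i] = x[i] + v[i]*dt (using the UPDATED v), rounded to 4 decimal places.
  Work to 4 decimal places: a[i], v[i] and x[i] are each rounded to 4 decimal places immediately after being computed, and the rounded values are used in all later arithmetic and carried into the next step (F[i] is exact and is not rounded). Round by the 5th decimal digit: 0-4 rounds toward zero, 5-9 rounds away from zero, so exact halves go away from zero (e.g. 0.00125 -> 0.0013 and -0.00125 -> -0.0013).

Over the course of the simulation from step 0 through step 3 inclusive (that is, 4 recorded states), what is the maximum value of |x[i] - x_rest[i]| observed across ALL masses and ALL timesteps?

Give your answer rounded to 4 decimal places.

Step 0: x=[6.0000 12.0000 14.0000 21.0000] v=[0.0000 0.0000 0.0000 0.0000]
Step 1: x=[6.0000 11.0000 15.2500 20.5000] v=[0.0000 -4.0000 5.0000 -2.0000]
Step 2: x=[5.7500 9.8125 16.7500 19.9375] v=[-1.0000 -4.7500 6.0000 -2.2500]
Step 3: x=[5.0781 9.3438 17.3125 19.8281] v=[-2.6875 -1.8750 2.2500 -0.4375]
Max displacement = 2.3125

Answer: 2.3125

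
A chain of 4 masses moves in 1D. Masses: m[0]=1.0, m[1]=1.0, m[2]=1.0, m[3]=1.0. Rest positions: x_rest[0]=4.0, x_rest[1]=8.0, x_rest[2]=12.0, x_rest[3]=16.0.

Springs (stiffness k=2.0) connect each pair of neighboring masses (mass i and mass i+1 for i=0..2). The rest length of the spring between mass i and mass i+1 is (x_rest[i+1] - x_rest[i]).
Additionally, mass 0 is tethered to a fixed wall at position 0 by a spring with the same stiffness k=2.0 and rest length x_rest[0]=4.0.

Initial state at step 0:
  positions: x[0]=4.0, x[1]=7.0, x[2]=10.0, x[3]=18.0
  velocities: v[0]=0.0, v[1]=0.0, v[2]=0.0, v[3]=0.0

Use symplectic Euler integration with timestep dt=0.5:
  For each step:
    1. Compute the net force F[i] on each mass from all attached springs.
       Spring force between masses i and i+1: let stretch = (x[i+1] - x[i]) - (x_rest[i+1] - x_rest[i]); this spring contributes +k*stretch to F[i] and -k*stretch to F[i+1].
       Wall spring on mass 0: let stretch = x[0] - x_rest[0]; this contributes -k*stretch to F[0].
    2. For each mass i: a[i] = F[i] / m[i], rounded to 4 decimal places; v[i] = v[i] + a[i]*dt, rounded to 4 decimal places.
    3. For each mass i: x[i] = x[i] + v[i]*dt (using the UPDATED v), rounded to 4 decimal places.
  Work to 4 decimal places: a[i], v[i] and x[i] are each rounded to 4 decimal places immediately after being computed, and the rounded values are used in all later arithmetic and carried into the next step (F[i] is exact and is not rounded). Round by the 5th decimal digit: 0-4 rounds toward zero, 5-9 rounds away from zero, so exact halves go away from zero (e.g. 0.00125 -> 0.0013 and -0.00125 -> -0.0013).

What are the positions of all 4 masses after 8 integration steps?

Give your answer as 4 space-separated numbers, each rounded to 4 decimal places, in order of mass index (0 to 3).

Step 0: x=[4.0000 7.0000 10.0000 18.0000] v=[0.0000 0.0000 0.0000 0.0000]
Step 1: x=[3.5000 7.0000 12.5000 16.0000] v=[-1.0000 0.0000 5.0000 -4.0000]
Step 2: x=[3.0000 8.0000 14.0000 14.2500] v=[-1.0000 2.0000 3.0000 -3.5000]
Step 3: x=[3.5000 9.5000 12.6250 14.3750] v=[1.0000 3.0000 -2.7500 0.2500]
Step 4: x=[5.2500 9.5625 10.5625 15.6250] v=[3.5000 0.1250 -4.1250 2.5000]
Step 5: x=[6.5313 7.9688 10.5313 16.3438] v=[2.5625 -3.1875 -0.0625 1.4375]
Step 6: x=[5.2657 6.9376 12.1251 16.1563] v=[-2.5313 -2.0625 3.1875 -0.3750]
Step 7: x=[2.2032 7.6642 13.1407 15.9532] v=[-6.1251 1.4531 2.0312 -0.4062]
Step 8: x=[0.7696 8.3985 12.8243 16.3439] v=[-2.8673 1.4686 -0.6328 0.7813]

Answer: 0.7696 8.3985 12.8243 16.3439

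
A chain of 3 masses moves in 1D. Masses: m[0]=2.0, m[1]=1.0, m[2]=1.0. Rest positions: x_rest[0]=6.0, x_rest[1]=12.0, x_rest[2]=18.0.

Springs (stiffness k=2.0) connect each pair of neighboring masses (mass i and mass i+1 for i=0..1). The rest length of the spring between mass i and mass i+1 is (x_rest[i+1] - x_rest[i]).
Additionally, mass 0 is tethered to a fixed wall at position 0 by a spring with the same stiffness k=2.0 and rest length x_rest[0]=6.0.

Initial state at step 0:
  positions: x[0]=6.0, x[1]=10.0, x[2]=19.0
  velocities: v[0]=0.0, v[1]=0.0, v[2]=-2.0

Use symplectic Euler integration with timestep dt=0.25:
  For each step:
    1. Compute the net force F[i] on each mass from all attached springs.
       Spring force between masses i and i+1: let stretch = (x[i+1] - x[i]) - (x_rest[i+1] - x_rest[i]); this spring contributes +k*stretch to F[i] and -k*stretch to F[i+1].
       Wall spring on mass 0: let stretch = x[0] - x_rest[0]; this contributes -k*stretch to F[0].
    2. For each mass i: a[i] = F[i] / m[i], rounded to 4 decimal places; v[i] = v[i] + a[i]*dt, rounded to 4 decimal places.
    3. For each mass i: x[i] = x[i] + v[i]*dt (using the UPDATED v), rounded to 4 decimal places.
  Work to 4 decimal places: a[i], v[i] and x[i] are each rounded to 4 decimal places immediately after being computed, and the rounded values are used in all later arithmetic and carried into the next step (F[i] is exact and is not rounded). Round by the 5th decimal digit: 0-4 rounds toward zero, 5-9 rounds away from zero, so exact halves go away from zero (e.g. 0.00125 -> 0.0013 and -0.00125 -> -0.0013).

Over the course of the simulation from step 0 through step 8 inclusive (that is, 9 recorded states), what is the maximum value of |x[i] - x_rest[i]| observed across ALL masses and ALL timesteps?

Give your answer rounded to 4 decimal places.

Answer: 2.8640

Derivation:
Step 0: x=[6.0000 10.0000 19.0000] v=[0.0000 0.0000 -2.0000]
Step 1: x=[5.8750 10.6250 18.1250] v=[-0.5000 2.5000 -3.5000]
Step 2: x=[5.6797 11.5938 17.0625] v=[-0.7813 3.8750 -4.2500]
Step 3: x=[5.4990 12.5069 16.0664] v=[-0.7227 3.6523 -3.9844]
Step 4: x=[5.4126 12.9889 15.3754] v=[-0.3455 1.9281 -2.7642]
Step 5: x=[5.4615 12.8222 15.1360] v=[0.1954 -0.6668 -0.9575]
Step 6: x=[5.6291 12.0246 15.3574] v=[0.6702 -3.1903 0.8856]
Step 7: x=[5.8446 10.8442 15.9122] v=[0.8618 -4.7217 2.2192]
Step 8: x=[6.0073 9.6723 16.5835] v=[0.6506 -4.6875 2.6852]
Max displacement = 2.8640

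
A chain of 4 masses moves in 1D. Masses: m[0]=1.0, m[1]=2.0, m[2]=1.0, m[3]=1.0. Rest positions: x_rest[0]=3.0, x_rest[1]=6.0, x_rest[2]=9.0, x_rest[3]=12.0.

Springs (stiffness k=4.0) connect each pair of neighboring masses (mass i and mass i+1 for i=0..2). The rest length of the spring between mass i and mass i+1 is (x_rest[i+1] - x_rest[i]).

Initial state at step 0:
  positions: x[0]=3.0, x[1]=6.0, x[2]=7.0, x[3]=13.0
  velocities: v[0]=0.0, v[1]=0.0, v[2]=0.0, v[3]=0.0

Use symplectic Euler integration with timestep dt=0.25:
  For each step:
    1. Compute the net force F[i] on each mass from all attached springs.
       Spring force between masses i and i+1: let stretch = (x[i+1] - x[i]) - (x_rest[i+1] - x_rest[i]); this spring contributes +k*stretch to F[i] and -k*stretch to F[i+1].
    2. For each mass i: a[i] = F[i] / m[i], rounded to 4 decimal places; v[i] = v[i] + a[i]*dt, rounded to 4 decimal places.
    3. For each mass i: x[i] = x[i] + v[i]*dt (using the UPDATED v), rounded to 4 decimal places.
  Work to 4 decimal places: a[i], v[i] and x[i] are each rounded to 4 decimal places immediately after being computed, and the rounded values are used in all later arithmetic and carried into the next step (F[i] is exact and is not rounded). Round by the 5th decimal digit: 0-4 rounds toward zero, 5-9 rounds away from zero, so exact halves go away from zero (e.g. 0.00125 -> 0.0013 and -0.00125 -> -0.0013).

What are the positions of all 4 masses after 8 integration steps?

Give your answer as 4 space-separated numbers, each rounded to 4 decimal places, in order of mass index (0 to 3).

Step 0: x=[3.0000 6.0000 7.0000 13.0000] v=[0.0000 0.0000 0.0000 0.0000]
Step 1: x=[3.0000 5.7500 8.2500 12.2500] v=[0.0000 -1.0000 5.0000 -3.0000]
Step 2: x=[2.9375 5.4688 9.8750 11.2500] v=[-0.2500 -1.1250 6.5000 -4.0000]
Step 3: x=[2.7578 5.4219 10.7422 10.6563] v=[-0.7187 -0.1876 3.4688 -2.3750]
Step 4: x=[2.4942 5.7070 10.2579 10.8340] v=[-1.0546 1.1405 -1.9374 0.7109]
Step 5: x=[2.2838 6.1594 8.7799 11.6177] v=[-0.8418 1.8096 -5.9122 3.1348]
Step 6: x=[2.2923 6.4549 7.3562 12.4420] v=[0.0338 1.1821 -5.6949 3.2970]
Step 7: x=[2.5914 6.3428 6.9786 12.7448] v=[1.1964 -0.4486 -1.5104 1.2112]
Step 8: x=[3.0784 5.8412 7.8836 12.3561] v=[1.9478 -2.0064 3.6200 -1.5550]

Answer: 3.0784 5.8412 7.8836 12.3561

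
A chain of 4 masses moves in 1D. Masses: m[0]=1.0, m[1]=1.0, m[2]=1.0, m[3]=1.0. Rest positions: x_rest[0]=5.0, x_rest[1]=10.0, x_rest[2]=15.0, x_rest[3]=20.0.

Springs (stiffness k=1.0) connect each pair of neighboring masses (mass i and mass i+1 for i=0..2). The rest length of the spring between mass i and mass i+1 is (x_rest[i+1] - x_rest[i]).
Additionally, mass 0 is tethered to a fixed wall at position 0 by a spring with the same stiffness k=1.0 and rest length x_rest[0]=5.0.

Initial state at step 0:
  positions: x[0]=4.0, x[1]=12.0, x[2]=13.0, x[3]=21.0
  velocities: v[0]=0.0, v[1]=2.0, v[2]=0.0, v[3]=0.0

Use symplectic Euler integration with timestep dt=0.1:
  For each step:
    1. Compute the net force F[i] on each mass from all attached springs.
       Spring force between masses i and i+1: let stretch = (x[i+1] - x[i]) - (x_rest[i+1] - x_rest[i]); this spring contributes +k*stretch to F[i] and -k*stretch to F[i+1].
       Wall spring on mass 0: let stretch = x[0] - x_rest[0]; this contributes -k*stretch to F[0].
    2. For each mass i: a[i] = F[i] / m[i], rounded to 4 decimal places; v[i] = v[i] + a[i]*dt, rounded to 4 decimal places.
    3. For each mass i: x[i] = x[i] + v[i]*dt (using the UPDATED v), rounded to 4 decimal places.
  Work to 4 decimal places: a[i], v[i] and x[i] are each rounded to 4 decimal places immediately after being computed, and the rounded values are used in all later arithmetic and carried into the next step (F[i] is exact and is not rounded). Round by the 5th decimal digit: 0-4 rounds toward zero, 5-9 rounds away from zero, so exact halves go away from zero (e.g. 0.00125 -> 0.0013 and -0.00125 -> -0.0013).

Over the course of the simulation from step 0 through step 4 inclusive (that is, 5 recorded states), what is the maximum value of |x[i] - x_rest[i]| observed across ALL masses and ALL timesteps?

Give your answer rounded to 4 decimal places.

Step 0: x=[4.0000 12.0000 13.0000 21.0000] v=[0.0000 2.0000 0.0000 0.0000]
Step 1: x=[4.0400 12.1300 13.0700 20.9700] v=[0.4000 1.3000 0.7000 -0.3000]
Step 2: x=[4.1205 12.1885 13.2096 20.9110] v=[0.8050 0.5850 1.3960 -0.5900]
Step 3: x=[4.2405 12.1765 13.4160 20.8250] v=[1.1998 -0.1197 2.0640 -0.8601]
Step 4: x=[4.3974 12.0976 13.6841 20.7149] v=[1.5694 -0.7894 2.6810 -1.1010]
Max displacement = 2.1885

Answer: 2.1885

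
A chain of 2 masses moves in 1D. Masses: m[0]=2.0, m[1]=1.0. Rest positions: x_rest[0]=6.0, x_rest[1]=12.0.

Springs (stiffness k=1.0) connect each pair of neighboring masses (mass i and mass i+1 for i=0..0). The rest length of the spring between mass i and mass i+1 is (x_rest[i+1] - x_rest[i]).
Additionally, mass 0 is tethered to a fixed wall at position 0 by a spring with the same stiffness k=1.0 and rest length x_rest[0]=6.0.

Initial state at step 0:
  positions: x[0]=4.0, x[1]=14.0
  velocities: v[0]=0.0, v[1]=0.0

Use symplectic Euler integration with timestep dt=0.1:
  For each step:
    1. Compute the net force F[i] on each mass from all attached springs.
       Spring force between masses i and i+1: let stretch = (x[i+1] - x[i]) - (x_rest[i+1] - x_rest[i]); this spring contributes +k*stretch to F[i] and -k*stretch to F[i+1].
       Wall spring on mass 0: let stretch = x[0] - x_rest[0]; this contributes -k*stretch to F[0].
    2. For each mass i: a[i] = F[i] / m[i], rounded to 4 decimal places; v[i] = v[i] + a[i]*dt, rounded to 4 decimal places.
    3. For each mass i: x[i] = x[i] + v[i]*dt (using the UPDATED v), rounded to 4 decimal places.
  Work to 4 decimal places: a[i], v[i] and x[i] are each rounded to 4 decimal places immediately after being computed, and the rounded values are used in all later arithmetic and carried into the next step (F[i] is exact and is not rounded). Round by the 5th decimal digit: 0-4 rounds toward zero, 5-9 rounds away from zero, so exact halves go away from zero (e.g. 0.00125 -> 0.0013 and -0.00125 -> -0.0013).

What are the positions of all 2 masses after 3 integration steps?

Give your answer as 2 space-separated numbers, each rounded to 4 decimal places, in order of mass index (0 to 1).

Answer: 4.1775 13.7635

Derivation:
Step 0: x=[4.0000 14.0000] v=[0.0000 0.0000]
Step 1: x=[4.0300 13.9600] v=[0.3000 -0.4000]
Step 2: x=[4.0895 13.8807] v=[0.5950 -0.7930]
Step 3: x=[4.1775 13.7635] v=[0.8801 -1.1721]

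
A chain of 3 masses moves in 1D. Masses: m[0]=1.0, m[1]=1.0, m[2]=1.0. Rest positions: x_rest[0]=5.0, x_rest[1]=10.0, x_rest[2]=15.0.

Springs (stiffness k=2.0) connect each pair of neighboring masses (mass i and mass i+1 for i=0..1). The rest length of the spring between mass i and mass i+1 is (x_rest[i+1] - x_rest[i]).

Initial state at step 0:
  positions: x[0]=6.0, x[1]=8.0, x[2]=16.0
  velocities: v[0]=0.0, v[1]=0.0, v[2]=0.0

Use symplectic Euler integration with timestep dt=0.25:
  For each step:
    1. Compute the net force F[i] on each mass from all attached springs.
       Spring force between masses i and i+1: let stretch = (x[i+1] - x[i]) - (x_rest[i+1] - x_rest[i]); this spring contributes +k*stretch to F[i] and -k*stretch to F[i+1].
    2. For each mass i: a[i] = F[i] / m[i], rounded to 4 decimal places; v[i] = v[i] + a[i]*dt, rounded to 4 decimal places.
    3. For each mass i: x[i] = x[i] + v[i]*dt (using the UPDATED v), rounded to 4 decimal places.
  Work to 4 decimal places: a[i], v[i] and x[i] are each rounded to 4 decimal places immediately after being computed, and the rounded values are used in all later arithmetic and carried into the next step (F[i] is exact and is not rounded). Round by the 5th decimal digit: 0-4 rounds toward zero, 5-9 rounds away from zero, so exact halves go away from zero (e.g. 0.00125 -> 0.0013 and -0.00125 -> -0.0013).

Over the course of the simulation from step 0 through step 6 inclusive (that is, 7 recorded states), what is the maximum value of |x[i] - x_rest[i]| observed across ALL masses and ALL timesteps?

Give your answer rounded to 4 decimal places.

Answer: 2.0182

Derivation:
Step 0: x=[6.0000 8.0000 16.0000] v=[0.0000 0.0000 0.0000]
Step 1: x=[5.6250 8.7500 15.6250] v=[-1.5000 3.0000 -1.5000]
Step 2: x=[5.0156 9.9688 15.0156] v=[-2.4375 4.8750 -2.4375]
Step 3: x=[4.4004 11.1993 14.4004] v=[-2.4609 4.9218 -2.4609]
Step 4: x=[4.0100 11.9800 14.0100] v=[-1.5615 3.1229 -1.5615]
Step 5: x=[3.9909 12.0182 13.9909] v=[-0.0765 0.1529 -0.0765]
Step 6: x=[4.3502 11.2996 14.3502] v=[1.4372 -2.8744 1.4372]
Max displacement = 2.0182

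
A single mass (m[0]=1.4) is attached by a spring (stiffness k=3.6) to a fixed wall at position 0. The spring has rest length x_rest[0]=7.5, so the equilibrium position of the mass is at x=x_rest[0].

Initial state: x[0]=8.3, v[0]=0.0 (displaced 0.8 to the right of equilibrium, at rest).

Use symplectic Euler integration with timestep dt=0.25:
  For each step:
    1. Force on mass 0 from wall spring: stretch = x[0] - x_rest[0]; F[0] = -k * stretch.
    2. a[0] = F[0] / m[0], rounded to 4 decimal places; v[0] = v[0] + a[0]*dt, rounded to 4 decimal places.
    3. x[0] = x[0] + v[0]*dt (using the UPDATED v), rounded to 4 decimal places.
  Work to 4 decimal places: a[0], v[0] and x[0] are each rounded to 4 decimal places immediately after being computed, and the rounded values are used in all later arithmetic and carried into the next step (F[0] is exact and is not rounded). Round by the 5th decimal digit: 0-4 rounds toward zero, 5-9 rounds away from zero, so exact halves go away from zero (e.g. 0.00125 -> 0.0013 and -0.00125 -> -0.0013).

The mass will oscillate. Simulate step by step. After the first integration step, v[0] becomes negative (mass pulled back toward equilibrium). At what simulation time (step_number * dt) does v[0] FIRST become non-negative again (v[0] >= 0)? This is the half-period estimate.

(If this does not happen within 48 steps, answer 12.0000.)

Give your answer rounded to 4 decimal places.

Answer: 2.0000

Derivation:
Step 0: x=[8.3000] v=[0.0000]
Step 1: x=[8.1714] v=[-0.5143]
Step 2: x=[7.9349] v=[-0.9459]
Step 3: x=[7.6285] v=[-1.2255]
Step 4: x=[7.3015] v=[-1.3081]
Step 5: x=[7.0064] v=[-1.1805]
Step 6: x=[6.7906] v=[-0.8632]
Step 7: x=[6.6888] v=[-0.4072]
Step 8: x=[6.7174] v=[0.1143]
First v>=0 after going negative at step 8, time=2.0000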